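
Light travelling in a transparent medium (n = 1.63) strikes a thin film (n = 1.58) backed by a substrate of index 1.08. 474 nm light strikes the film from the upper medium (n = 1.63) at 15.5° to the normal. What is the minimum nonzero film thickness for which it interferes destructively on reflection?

Top surface (1.63 → 1.58): reflection off a lower-index medium gives no phase shift.
At the lower boundary (n = 1.58 to n = 1.08) the reflected ray undergoes no phase shift.
The two reflections carry the same phase change, so no net offset.
So the condition for destructive reflection is 2 n t cos θ_r = (m + ½) λ.
Snell's law: 1.63 sin 15.5° = 1.58 sin θ_r → sin θ_r = 0.276, cos θ_r = 0.961.
Minimum at m = 0: t = λ / (4 n cos θ_r) = 474 / (4 × 1.58 × 0.961) = 78.0 nm.

78.0 nm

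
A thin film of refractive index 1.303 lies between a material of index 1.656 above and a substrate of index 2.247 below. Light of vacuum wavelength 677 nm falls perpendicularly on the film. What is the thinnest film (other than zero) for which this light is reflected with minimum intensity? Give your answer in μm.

Ray reflecting at the top interface goes from n = 1.656 toward n = 1.303: no phase shift.
Bottom surface (1.303 → 2.247): reflection off a higher-index medium gives a half-wave phase shift.
The two reflections differ by half a wavelength.
So the condition for destructive reflection is 2 n t = m λ.
Minimum nonzero at m = 1: t = λ / (2 n) = 677 / (2 × 1.303) = 260 nm.

0.260 μm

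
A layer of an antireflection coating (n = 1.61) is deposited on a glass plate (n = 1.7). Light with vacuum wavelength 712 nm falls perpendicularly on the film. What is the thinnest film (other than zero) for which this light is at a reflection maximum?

221 nm

At the upper boundary (n = 1.0 to n = 1.61) the reflected ray undergoes a half-wave phase shift.
Bottom surface (1.61 → 1.7): reflection off a higher-index medium gives a half-wave phase shift.
Net: no relative phase inversion (both shifts match).
So the condition for constructive reflection is 2 n t = m λ.
Minimum nonzero at m = 1: t = λ / (2 n) = 712 / (2 × 1.61) = 221 nm.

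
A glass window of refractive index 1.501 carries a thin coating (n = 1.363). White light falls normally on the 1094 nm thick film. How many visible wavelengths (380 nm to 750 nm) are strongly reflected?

4

Top surface (1.0 → 1.363): reflection off a higher-index medium gives a half-wave phase shift.
Bottom surface (1.363 → 1.501): reflection off a higher-index medium gives a half-wave phase shift.
The two reflections carry the same phase change, so no net offset.
So the condition for constructive reflection is 2 n t = m λ.
λ = 2 n t / m = 2982 / m nm.
m=3: 994 nm (IR); m=4: 746 nm (visible); m=5: 596 nm (visible); m=6: 497 nm (visible); m=7: 426 nm (visible); m=8: 373 nm (UV).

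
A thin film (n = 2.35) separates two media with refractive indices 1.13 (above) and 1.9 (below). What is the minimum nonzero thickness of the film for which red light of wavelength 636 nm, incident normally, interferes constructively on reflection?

67.7 nm

Ray reflecting at the top interface goes from n = 1.13 toward n = 2.35: a half-wave phase shift.
Ray reflecting at the bottom interface goes from n = 2.35 toward n = 1.9: no phase shift.
Exactly one π shift → a net half-wave offset.
For strong reflection here: 2 n t = (m + ½) λ.
Minimum at m = 0: t = λ / (4 n) = 636 / (4 × 2.35) = 67.7 nm.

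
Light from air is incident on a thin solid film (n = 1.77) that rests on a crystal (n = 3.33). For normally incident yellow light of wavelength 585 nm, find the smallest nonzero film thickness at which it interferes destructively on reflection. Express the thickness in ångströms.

826 Å

Ray reflecting at the top interface goes from n = 1.0 toward n = 1.77: a half-wave phase shift.
Bottom surface (1.77 → 3.33): reflection off a higher-index medium gives a half-wave phase shift.
Zero or two π shifts → no net half-wave offset.
With no net inversion, destructive interference in reflection requires 2 n t = (m + ½) λ.
Minimum at m = 0: t = λ / (4 n) = 585 / (4 × 1.77) = 82.6 nm.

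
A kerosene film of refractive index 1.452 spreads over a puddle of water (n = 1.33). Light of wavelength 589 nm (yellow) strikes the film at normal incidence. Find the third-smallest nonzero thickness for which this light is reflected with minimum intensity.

Ray reflecting at the top interface goes from n = 1.0 toward n = 1.452: a half-wave phase shift.
At the lower boundary (n = 1.452 to n = 1.33) the reflected ray undergoes no phase shift.
Net: one phase inversion between the two reflected rays.
For minimum reflection here: 2 n t = m λ.
The third-smallest nonzero thickness corresponds to m = 3: t = m λ / (2 n) = 3.00 × 589 / (2 × 1.452) = 608 nm.

608 nm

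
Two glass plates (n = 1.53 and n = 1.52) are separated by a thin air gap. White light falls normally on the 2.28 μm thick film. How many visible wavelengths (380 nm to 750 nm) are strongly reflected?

Ray reflecting at the top interface goes from n = 1.53 toward n = 1.0: no phase shift.
At the lower boundary (n = 1.0 to n = 1.52) the reflected ray undergoes a half-wave phase shift.
The two reflections differ by half a wavelength.
For bright reflection here: 2 n t = (m + ½) λ.
λ = 2 n t / (m + ½) = 4560 / (m + ½) nm.
m=5: 829 nm (IR); m=6: 702 nm (visible); m=7: 608 nm (visible); m=8: 536 nm (visible); m=9: 480 nm (visible); m=10: 434 nm (visible); m=11: 397 nm (visible); m=12: 365 nm (UV).

6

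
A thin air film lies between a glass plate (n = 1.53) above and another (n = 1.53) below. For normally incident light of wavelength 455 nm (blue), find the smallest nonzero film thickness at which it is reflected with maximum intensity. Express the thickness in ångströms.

Ray reflecting at the top interface goes from n = 1.53 toward n = 1.0: no phase shift.
Ray reflecting at the bottom interface goes from n = 1.0 toward n = 1.53: a half-wave phase shift.
The two reflections differ by half a wavelength.
So the condition for constructive reflection is 2 n t = (m + ½) λ.
Minimum at m = 0: t = λ / (4 n) = 455 / (4 × 1.0) = 114 nm.

1138 Å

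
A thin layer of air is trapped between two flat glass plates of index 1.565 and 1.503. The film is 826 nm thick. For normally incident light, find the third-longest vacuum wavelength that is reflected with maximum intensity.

661 nm

Top surface (1.565 → 1.0): reflection off a lower-index medium gives no phase shift.
At the lower boundary (n = 1.0 to n = 1.503) the reflected ray undergoes a half-wave phase shift.
Net: one phase inversion between the two reflected rays.
With one net inversion, constructive interference in reflection requires 2 n t = (m + ½) λ.
λ = 2 n t / (m + ½). The third-longest wavelength is m = 2: λ = 2 × 1.0 × 826 / 2.50 = 661 nm.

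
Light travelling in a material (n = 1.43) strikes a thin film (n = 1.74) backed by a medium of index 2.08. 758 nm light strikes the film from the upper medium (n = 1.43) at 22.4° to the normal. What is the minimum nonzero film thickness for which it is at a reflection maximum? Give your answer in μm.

0.229 μm

Top surface (1.43 → 1.74): reflection off a higher-index medium gives a half-wave phase shift.
Bottom surface (1.74 → 2.08): reflection off a higher-index medium gives a half-wave phase shift.
The two reflections carry the same phase change, so no net offset.
For bright reflection here: 2 n t cos θ_r = m λ.
Snell's law: 1.43 sin 22.4° = 1.74 sin θ_r → sin θ_r = 0.313, cos θ_r = 0.950.
Minimum nonzero at m = 1: t = λ / (2 n cos θ_r) = 758 / (2 × 1.74 × 0.950) = 229 nm.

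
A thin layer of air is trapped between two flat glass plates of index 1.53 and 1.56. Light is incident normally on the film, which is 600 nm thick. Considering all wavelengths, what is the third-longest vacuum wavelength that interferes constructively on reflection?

Ray reflecting at the top interface goes from n = 1.53 toward n = 1.0: no phase shift.
Ray reflecting at the bottom interface goes from n = 1.0 toward n = 1.56: a half-wave phase shift.
Exactly one π shift → a net half-wave offset.
So the condition for constructive reflection is 2 n t = (m + ½) λ.
λ = 2 n t / (m + ½). The third-longest wavelength is m = 2: λ = 2 × 1.0 × 600 / 2.50 = 480 nm.

480 nm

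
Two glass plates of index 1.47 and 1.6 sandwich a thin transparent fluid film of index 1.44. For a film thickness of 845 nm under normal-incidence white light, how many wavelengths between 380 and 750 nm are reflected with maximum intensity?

3

At the upper boundary (n = 1.47 to n = 1.44) the reflected ray undergoes no phase shift.
Ray reflecting at the bottom interface goes from n = 1.44 toward n = 1.6: a half-wave phase shift.
Net: one phase inversion between the two reflected rays.
For strong reflection here: 2 n t = (m + ½) λ.
λ = 2 n t / (m + ½) = 2434 / (m + ½) nm.
m=2: 973 nm (IR); m=3: 695 nm (visible); m=4: 541 nm (visible); m=5: 442 nm (visible); m=6: 374 nm (UV).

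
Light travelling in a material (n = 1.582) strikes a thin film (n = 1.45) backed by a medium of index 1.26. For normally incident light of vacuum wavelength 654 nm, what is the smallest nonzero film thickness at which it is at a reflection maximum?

Ray reflecting at the top interface goes from n = 1.582 toward n = 1.45: no phase shift.
Ray reflecting at the bottom interface goes from n = 1.45 toward n = 1.26: no phase shift.
Net: no relative phase inversion (both shifts match).
So the condition for constructive reflection is 2 n t = m λ.
The smallest nonzero thickness corresponds to m = 1: t = m λ / (2 n) = 1.00 × 654 / (2 × 1.45) = 226 nm.

226 nm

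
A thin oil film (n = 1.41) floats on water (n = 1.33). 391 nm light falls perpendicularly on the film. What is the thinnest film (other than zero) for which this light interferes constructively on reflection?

At the upper boundary (n = 1.0 to n = 1.41) the reflected ray undergoes a half-wave phase shift.
Bottom surface (1.41 → 1.33): reflection off a lower-index medium gives no phase shift.
Exactly one π shift → a net half-wave offset.
For maximum reflection here: 2 n t = (m + ½) λ.
Minimum at m = 0: t = λ / (4 n) = 391 / (4 × 1.41) = 69.3 nm.

69.3 nm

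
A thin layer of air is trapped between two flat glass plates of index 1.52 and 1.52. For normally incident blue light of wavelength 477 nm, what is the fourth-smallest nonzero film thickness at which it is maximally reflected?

835 nm

At the upper boundary (n = 1.52 to n = 1.0) the reflected ray undergoes no phase shift.
At the lower boundary (n = 1.0 to n = 1.52) the reflected ray undergoes a half-wave phase shift.
The two reflections differ by half a wavelength.
With one net inversion, constructive interference in reflection requires 2 n t = (m + ½) λ.
The fourth-smallest nonzero thickness corresponds to m = 3: t = (m + ½) λ / (2 n) = 3.50 × 477 / (2 × 1.0) = 835 nm.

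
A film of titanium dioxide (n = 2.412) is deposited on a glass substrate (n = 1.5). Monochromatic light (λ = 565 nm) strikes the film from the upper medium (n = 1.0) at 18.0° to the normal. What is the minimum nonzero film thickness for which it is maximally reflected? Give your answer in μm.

0.0590 μm

At the upper boundary (n = 1.0 to n = 2.412) the reflected ray undergoes a half-wave phase shift.
Ray reflecting at the bottom interface goes from n = 2.412 toward n = 1.5: no phase shift.
Net: one phase inversion between the two reflected rays.
For strong reflection here: 2 n t cos θ_r = (m + ½) λ.
Snell's law: 1.0 sin 18.0° = 2.412 sin θ_r → sin θ_r = 0.128, cos θ_r = 0.992.
Minimum at m = 0: t = λ / (4 n cos θ_r) = 565 / (4 × 2.412 × 0.992) = 59.0 nm.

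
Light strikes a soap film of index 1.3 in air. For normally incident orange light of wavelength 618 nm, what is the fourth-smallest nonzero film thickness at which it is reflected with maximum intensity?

832 nm

At the upper boundary (n = 1.0 to n = 1.3) the reflected ray undergoes a half-wave phase shift.
Ray reflecting at the bottom interface goes from n = 1.3 toward n = 1.0: no phase shift.
Exactly one π shift → a net half-wave offset.
With one net inversion, constructive interference in reflection requires 2 n t = (m + ½) λ.
The fourth-smallest nonzero thickness corresponds to m = 3: t = (m + ½) λ / (2 n) = 3.50 × 618 / (2 × 1.3) = 832 nm.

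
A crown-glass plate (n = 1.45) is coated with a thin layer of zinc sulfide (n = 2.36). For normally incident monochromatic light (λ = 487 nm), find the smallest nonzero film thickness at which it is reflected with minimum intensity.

103 nm

Top surface (1.0 → 2.36): reflection off a higher-index medium gives a half-wave phase shift.
Ray reflecting at the bottom interface goes from n = 2.36 toward n = 1.45: no phase shift.
Exactly one π shift → a net half-wave offset.
For minimum reflection here: 2 n t = m λ.
Minimum nonzero at m = 1: t = λ / (2 n) = 487 / (2 × 2.36) = 103 nm.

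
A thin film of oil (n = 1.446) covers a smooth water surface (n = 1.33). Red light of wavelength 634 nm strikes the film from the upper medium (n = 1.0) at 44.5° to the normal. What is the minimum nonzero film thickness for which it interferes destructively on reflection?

251 nm

At the upper boundary (n = 1.0 to n = 1.446) the reflected ray undergoes a half-wave phase shift.
Bottom surface (1.446 → 1.33): reflection off a lower-index medium gives no phase shift.
Exactly one π shift → a net half-wave offset.
For dark reflection here: 2 n t cos θ_r = m λ.
Snell's law: 1.0 sin 44.5° = 1.446 sin θ_r → sin θ_r = 0.485, cos θ_r = 0.875.
Minimum nonzero at m = 1: t = λ / (2 n cos θ_r) = 634 / (2 × 1.446 × 0.875) = 251 nm.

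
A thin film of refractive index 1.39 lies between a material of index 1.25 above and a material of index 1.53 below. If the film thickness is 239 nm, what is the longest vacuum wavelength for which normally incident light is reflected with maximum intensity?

Top surface (1.25 → 1.39): reflection off a higher-index medium gives a half-wave phase shift.
Bottom surface (1.39 → 1.53): reflection off a higher-index medium gives a half-wave phase shift.
Net: no relative phase inversion (both shifts match).
For strong reflection here: 2 n t = m λ.
λ = 2 n t / m. The longest wavelength is m = 1: λ = 2 × 1.39 × 239 / 1.00 = 664 nm.

664 nm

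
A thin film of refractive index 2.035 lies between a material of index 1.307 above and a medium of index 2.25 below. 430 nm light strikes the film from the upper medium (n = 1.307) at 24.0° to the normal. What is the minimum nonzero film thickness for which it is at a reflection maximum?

109 nm

Top surface (1.307 → 2.035): reflection off a higher-index medium gives a half-wave phase shift.
Bottom surface (2.035 → 2.25): reflection off a higher-index medium gives a half-wave phase shift.
Net: no relative phase inversion (both shifts match).
With no net inversion, constructive interference in reflection requires 2 n t cos θ_r = m λ.
Snell's law: 1.307 sin 24.0° = 2.035 sin θ_r → sin θ_r = 0.261, cos θ_r = 0.965.
Minimum nonzero at m = 1: t = λ / (2 n cos θ_r) = 430 / (2 × 2.035 × 0.965) = 109 nm.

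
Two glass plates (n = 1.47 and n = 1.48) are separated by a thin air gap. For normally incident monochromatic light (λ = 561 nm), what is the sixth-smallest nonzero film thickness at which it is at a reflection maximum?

Ray reflecting at the top interface goes from n = 1.47 toward n = 1.0: no phase shift.
Bottom surface (1.0 → 1.48): reflection off a higher-index medium gives a half-wave phase shift.
Exactly one π shift → a net half-wave offset.
For maximum reflection here: 2 n t = (m + ½) λ.
The sixth-smallest nonzero thickness corresponds to m = 5: t = (m + ½) λ / (2 n) = 5.50 × 561 / (2 × 1.0) = 1543 nm.

1543 nm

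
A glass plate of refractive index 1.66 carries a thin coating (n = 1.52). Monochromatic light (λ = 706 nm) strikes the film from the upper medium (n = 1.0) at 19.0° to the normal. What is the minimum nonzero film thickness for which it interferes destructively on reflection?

Top surface (1.0 → 1.52): reflection off a higher-index medium gives a half-wave phase shift.
Ray reflecting at the bottom interface goes from n = 1.52 toward n = 1.66: a half-wave phase shift.
Net: no relative phase inversion (both shifts match).
For dark reflection here: 2 n t cos θ_r = (m + ½) λ.
Snell's law: 1.0 sin 19.0° = 1.52 sin θ_r → sin θ_r = 0.214, cos θ_r = 0.977.
Minimum at m = 0: t = λ / (4 n cos θ_r) = 706 / (4 × 1.52 × 0.977) = 119 nm.

119 nm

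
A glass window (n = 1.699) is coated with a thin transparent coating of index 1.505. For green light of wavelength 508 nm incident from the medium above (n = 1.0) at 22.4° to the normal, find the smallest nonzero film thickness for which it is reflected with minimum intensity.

At the upper boundary (n = 1.0 to n = 1.505) the reflected ray undergoes a half-wave phase shift.
Bottom surface (1.505 → 1.699): reflection off a higher-index medium gives a half-wave phase shift.
Net: no relative phase inversion (both shifts match).
With no net inversion, destructive interference in reflection requires 2 n t cos θ_r = (m + ½) λ.
Snell's law: 1.0 sin 22.4° = 1.505 sin θ_r → sin θ_r = 0.253, cos θ_r = 0.967.
Minimum at m = 0: t = λ / (4 n cos θ_r) = 508 / (4 × 1.505 × 0.967) = 87.2 nm.

87.2 nm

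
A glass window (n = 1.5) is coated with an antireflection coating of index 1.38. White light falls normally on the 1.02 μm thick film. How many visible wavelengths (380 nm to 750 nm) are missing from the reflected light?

3

Top surface (1.0 → 1.38): reflection off a higher-index medium gives a half-wave phase shift.
Ray reflecting at the bottom interface goes from n = 1.38 toward n = 1.5: a half-wave phase shift.
The two reflections carry the same phase change, so no net offset.
With no net inversion, destructive interference in reflection requires 2 n t = (m + ½) λ.
λ = 2 n t / (m + ½) = 2815 / (m + ½) nm.
m=3: 804 nm (IR); m=4: 626 nm (visible); m=5: 512 nm (visible); m=6: 433 nm (visible); m=7: 375 nm (UV).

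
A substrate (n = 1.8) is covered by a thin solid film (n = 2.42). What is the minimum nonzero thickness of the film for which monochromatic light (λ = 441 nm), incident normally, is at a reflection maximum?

45.6 nm

Top surface (1.0 → 2.42): reflection off a higher-index medium gives a half-wave phase shift.
At the lower boundary (n = 2.42 to n = 1.8) the reflected ray undergoes no phase shift.
Net: one phase inversion between the two reflected rays.
With one net inversion, constructive interference in reflection requires 2 n t = (m + ½) λ.
Minimum at m = 0: t = λ / (4 n) = 441 / (4 × 2.42) = 45.6 nm.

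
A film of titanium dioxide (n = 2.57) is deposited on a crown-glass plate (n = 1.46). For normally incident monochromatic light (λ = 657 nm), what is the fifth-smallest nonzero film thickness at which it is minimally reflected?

639 nm

Ray reflecting at the top interface goes from n = 1.0 toward n = 2.57: a half-wave phase shift.
Bottom surface (2.57 → 1.46): reflection off a lower-index medium gives no phase shift.
The two reflections differ by half a wavelength.
For dark reflection here: 2 n t = m λ.
The fifth-smallest nonzero thickness corresponds to m = 5: t = m λ / (2 n) = 5.00 × 657 / (2 × 2.57) = 639 nm.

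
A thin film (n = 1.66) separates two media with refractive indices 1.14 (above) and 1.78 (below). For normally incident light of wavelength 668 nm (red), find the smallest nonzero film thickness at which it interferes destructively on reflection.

101 nm

Top surface (1.14 → 1.66): reflection off a higher-index medium gives a half-wave phase shift.
Bottom surface (1.66 → 1.78): reflection off a higher-index medium gives a half-wave phase shift.
Zero or two π shifts → no net half-wave offset.
With no net inversion, destructive interference in reflection requires 2 n t = (m + ½) λ.
Minimum at m = 0: t = λ / (4 n) = 668 / (4 × 1.66) = 101 nm.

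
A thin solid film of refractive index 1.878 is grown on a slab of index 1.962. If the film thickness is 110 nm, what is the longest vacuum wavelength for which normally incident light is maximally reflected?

Top surface (1.0 → 1.878): reflection off a higher-index medium gives a half-wave phase shift.
At the lower boundary (n = 1.878 to n = 1.962) the reflected ray undergoes a half-wave phase shift.
The two reflections carry the same phase change, so no net offset.
So the condition for constructive reflection is 2 n t = m λ.
λ = 2 n t / m. The longest wavelength is m = 1: λ = 2 × 1.878 × 110 / 1.00 = 413 nm.

413 nm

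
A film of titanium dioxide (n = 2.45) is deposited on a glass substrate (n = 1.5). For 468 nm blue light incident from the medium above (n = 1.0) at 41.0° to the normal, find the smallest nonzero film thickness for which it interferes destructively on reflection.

At the upper boundary (n = 1.0 to n = 2.45) the reflected ray undergoes a half-wave phase shift.
At the lower boundary (n = 2.45 to n = 1.5) the reflected ray undergoes no phase shift.
Exactly one π shift → a net half-wave offset.
For weak reflection here: 2 n t cos θ_r = m λ.
Snell's law: 1.0 sin 41.0° = 2.45 sin θ_r → sin θ_r = 0.268, cos θ_r = 0.963.
Minimum nonzero at m = 1: t = λ / (2 n cos θ_r) = 468 / (2 × 2.45 × 0.963) = 99.1 nm.

99.1 nm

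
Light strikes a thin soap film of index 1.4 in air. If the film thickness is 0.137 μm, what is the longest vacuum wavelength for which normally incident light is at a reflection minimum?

At the upper boundary (n = 1.0 to n = 1.4) the reflected ray undergoes a half-wave phase shift.
Bottom surface (1.4 → 1.0): reflection off a lower-index medium gives no phase shift.
Net: one phase inversion between the two reflected rays.
With one net inversion, destructive interference in reflection requires 2 n t = m λ.
λ = 2 n t / m. The longest wavelength is m = 1: λ = 2 × 1.4 × 137 / 1.00 = 384 nm.

384 nm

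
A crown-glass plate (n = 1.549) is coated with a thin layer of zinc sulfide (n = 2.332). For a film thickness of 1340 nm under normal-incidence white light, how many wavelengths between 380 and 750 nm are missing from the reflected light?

8

Top surface (1.0 → 2.332): reflection off a higher-index medium gives a half-wave phase shift.
At the lower boundary (n = 2.332 to n = 1.549) the reflected ray undergoes no phase shift.
Exactly one π shift → a net half-wave offset.
So the condition for destructive reflection is 2 n t = m λ.
λ = 2 n t / m = 6250 / m nm.
m=8: 781 nm (IR); m=9: 694 nm (visible); m=10: 625 nm (visible); m=11: 568 nm (visible); m=12: 521 nm (visible); m=13: 481 nm (visible); m=14: 446 nm (visible); m=15: 417 nm (visible); m=16: 391 nm (visible); m=17: 368 nm (UV).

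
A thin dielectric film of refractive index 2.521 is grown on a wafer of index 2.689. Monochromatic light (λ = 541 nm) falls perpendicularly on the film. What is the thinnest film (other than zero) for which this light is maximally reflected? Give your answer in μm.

At the upper boundary (n = 1.0 to n = 2.521) the reflected ray undergoes a half-wave phase shift.
At the lower boundary (n = 2.521 to n = 2.689) the reflected ray undergoes a half-wave phase shift.
Net: no relative phase inversion (both shifts match).
For maximum reflection here: 2 n t = m λ.
Minimum nonzero at m = 1: t = λ / (2 n) = 541 / (2 × 2.521) = 107 nm.

0.107 μm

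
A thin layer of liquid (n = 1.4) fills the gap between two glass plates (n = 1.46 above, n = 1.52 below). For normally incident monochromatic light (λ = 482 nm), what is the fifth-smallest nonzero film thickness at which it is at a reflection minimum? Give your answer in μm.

0.861 μm

Ray reflecting at the top interface goes from n = 1.46 toward n = 1.4: no phase shift.
At the lower boundary (n = 1.4 to n = 1.52) the reflected ray undergoes a half-wave phase shift.
Net: one phase inversion between the two reflected rays.
So the condition for destructive reflection is 2 n t = m λ.
The fifth-smallest nonzero thickness corresponds to m = 5: t = m λ / (2 n) = 5.00 × 482 / (2 × 1.4) = 861 nm.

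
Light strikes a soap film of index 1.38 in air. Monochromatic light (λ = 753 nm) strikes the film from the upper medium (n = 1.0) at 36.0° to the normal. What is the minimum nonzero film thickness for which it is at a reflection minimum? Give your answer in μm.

At the upper boundary (n = 1.0 to n = 1.38) the reflected ray undergoes a half-wave phase shift.
Bottom surface (1.38 → 1.0): reflection off a lower-index medium gives no phase shift.
The two reflections differ by half a wavelength.
So the condition for destructive reflection is 2 n t cos θ_r = m λ.
Snell's law: 1.0 sin 36.0° = 1.38 sin θ_r → sin θ_r = 0.426, cos θ_r = 0.905.
Minimum nonzero at m = 1: t = λ / (2 n cos θ_r) = 753 / (2 × 1.38 × 0.905) = 302 nm.

0.302 μm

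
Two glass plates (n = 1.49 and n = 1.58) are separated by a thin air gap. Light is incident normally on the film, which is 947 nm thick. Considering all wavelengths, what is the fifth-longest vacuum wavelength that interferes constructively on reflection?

Ray reflecting at the top interface goes from n = 1.49 toward n = 1.0: no phase shift.
At the lower boundary (n = 1.0 to n = 1.58) the reflected ray undergoes a half-wave phase shift.
The two reflections differ by half a wavelength.
So the condition for constructive reflection is 2 n t = (m + ½) λ.
λ = 2 n t / (m + ½). The fifth-longest wavelength is m = 4: λ = 2 × 1.0 × 947 / 4.50 = 421 nm.

421 nm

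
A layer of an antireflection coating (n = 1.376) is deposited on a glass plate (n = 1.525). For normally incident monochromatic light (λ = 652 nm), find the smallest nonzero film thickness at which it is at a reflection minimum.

At the upper boundary (n = 1.0 to n = 1.376) the reflected ray undergoes a half-wave phase shift.
At the lower boundary (n = 1.376 to n = 1.525) the reflected ray undergoes a half-wave phase shift.
Net: no relative phase inversion (both shifts match).
For minimum reflection here: 2 n t = (m + ½) λ.
Minimum at m = 0: t = λ / (4 n) = 652 / (4 × 1.376) = 118 nm.

118 nm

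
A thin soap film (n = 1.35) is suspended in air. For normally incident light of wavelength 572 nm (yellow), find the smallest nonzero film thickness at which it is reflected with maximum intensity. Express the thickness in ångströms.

Ray reflecting at the top interface goes from n = 1.0 toward n = 1.35: a half-wave phase shift.
Bottom surface (1.35 → 1.0): reflection off a lower-index medium gives no phase shift.
Exactly one π shift → a net half-wave offset.
With one net inversion, constructive interference in reflection requires 2 n t = (m + ½) λ.
Minimum at m = 0: t = λ / (4 n) = 572 / (4 × 1.35) = 106 nm.

1059 Å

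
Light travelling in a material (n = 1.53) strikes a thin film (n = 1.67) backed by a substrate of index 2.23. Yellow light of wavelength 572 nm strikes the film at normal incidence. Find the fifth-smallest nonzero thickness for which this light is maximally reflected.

856 nm

Top surface (1.53 → 1.67): reflection off a higher-index medium gives a half-wave phase shift.
Ray reflecting at the bottom interface goes from n = 1.67 toward n = 2.23: a half-wave phase shift.
Zero or two π shifts → no net half-wave offset.
With no net inversion, constructive interference in reflection requires 2 n t = m λ.
The fifth-smallest nonzero thickness corresponds to m = 5: t = m λ / (2 n) = 5.00 × 572 / (2 × 1.67) = 856 nm.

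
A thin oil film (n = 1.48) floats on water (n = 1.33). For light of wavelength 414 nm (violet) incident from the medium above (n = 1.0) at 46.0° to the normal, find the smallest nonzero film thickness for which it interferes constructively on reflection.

80.0 nm

At the upper boundary (n = 1.0 to n = 1.48) the reflected ray undergoes a half-wave phase shift.
Ray reflecting at the bottom interface goes from n = 1.48 toward n = 1.33: no phase shift.
Exactly one π shift → a net half-wave offset.
So the condition for constructive reflection is 2 n t cos θ_r = (m + ½) λ.
Snell's law: 1.0 sin 46.0° = 1.48 sin θ_r → sin θ_r = 0.486, cos θ_r = 0.874.
Minimum at m = 0: t = λ / (4 n cos θ_r) = 414 / (4 × 1.48 × 0.874) = 80.0 nm.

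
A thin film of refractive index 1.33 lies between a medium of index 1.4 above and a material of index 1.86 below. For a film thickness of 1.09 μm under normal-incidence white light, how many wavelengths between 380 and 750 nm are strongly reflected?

Top surface (1.4 → 1.33): reflection off a lower-index medium gives no phase shift.
Ray reflecting at the bottom interface goes from n = 1.33 toward n = 1.86: a half-wave phase shift.
The two reflections differ by half a wavelength.
So the condition for constructive reflection is 2 n t = (m + ½) λ.
λ = 2 n t / (m + ½) = 2899 / (m + ½) nm.
m=3: 828 nm (IR); m=4: 644 nm (visible); m=5: 527 nm (visible); m=6: 446 nm (visible); m=7: 387 nm (visible); m=8: 341 nm (UV).

4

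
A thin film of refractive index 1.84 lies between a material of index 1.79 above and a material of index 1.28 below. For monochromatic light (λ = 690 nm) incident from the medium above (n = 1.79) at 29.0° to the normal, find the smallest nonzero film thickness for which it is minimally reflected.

Top surface (1.79 → 1.84): reflection off a higher-index medium gives a half-wave phase shift.
Bottom surface (1.84 → 1.28): reflection off a lower-index medium gives no phase shift.
Exactly one π shift → a net half-wave offset.
So the condition for destructive reflection is 2 n t cos θ_r = m λ.
Snell's law: 1.79 sin 29.0° = 1.84 sin θ_r → sin θ_r = 0.472, cos θ_r = 0.882.
Minimum nonzero at m = 1: t = λ / (2 n cos θ_r) = 690 / (2 × 1.84 × 0.882) = 213 nm.

213 nm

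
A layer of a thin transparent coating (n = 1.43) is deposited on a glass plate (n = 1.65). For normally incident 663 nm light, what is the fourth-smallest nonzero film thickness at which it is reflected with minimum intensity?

At the upper boundary (n = 1.0 to n = 1.43) the reflected ray undergoes a half-wave phase shift.
At the lower boundary (n = 1.43 to n = 1.65) the reflected ray undergoes a half-wave phase shift.
Zero or two π shifts → no net half-wave offset.
With no net inversion, destructive interference in reflection requires 2 n t = (m + ½) λ.
The fourth-smallest nonzero thickness corresponds to m = 3: t = (m + ½) λ / (2 n) = 3.50 × 663 / (2 × 1.43) = 811 nm.

811 nm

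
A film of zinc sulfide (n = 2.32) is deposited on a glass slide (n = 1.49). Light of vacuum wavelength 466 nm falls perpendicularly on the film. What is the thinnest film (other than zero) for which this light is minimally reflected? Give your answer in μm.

0.100 μm

Top surface (1.0 → 2.32): reflection off a higher-index medium gives a half-wave phase shift.
Bottom surface (2.32 → 1.49): reflection off a lower-index medium gives no phase shift.
Exactly one π shift → a net half-wave offset.
So the condition for destructive reflection is 2 n t = m λ.
Minimum nonzero at m = 1: t = λ / (2 n) = 466 / (2 × 2.32) = 100 nm.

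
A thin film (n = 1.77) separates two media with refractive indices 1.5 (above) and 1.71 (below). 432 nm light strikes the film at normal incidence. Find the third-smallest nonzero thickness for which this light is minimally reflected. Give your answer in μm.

Ray reflecting at the top interface goes from n = 1.5 toward n = 1.77: a half-wave phase shift.
Ray reflecting at the bottom interface goes from n = 1.77 toward n = 1.71: no phase shift.
Exactly one π shift → a net half-wave offset.
So the condition for destructive reflection is 2 n t = m λ.
The third-smallest nonzero thickness corresponds to m = 3: t = m λ / (2 n) = 3.00 × 432 / (2 × 1.77) = 366 nm.

0.366 μm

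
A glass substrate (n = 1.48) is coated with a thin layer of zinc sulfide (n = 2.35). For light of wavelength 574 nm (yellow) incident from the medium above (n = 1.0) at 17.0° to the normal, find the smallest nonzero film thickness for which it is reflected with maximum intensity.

61.5 nm

Top surface (1.0 → 2.35): reflection off a higher-index medium gives a half-wave phase shift.
At the lower boundary (n = 2.35 to n = 1.48) the reflected ray undergoes no phase shift.
The two reflections differ by half a wavelength.
For maximum reflection here: 2 n t cos θ_r = (m + ½) λ.
Snell's law: 1.0 sin 17.0° = 2.35 sin θ_r → sin θ_r = 0.124, cos θ_r = 0.992.
Minimum at m = 0: t = λ / (4 n cos θ_r) = 574 / (4 × 2.35 × 0.992) = 61.5 nm.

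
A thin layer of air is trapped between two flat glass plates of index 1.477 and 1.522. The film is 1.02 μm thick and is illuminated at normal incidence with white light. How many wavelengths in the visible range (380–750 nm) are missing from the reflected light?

At the upper boundary (n = 1.477 to n = 1.0) the reflected ray undergoes no phase shift.
Bottom surface (1.0 → 1.522): reflection off a higher-index medium gives a half-wave phase shift.
The two reflections differ by half a wavelength.
So the condition for destructive reflection is 2 n t = m λ.
λ = 2 n t / m = 2040 / m nm.
m=2: 1020 nm (IR); m=3: 680 nm (visible); m=4: 510 nm (visible); m=5: 408 nm (visible); m=6: 340 nm (UV).

3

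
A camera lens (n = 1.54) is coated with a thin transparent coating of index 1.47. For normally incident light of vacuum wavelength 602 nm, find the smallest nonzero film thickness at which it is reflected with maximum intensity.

Ray reflecting at the top interface goes from n = 1.0 toward n = 1.47: a half-wave phase shift.
Ray reflecting at the bottom interface goes from n = 1.47 toward n = 1.54: a half-wave phase shift.
Net: no relative phase inversion (both shifts match).
So the condition for constructive reflection is 2 n t = m λ.
Minimum nonzero at m = 1: t = λ / (2 n) = 602 / (2 × 1.47) = 205 nm.

205 nm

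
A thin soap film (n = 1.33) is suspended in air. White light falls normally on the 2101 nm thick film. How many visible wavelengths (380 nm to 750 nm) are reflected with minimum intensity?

7

Ray reflecting at the top interface goes from n = 1.0 toward n = 1.33: a half-wave phase shift.
Ray reflecting at the bottom interface goes from n = 1.33 toward n = 1.0: no phase shift.
Exactly one π shift → a net half-wave offset.
For dark reflection here: 2 n t = m λ.
λ = 2 n t / m = 5589 / m nm.
m=7: 798 nm (IR); m=8: 699 nm (visible); m=9: 621 nm (visible); m=10: 559 nm (visible); m=11: 508 nm (visible); m=12: 466 nm (visible); m=13: 430 nm (visible); m=14: 399 nm (visible); m=15: 373 nm (UV).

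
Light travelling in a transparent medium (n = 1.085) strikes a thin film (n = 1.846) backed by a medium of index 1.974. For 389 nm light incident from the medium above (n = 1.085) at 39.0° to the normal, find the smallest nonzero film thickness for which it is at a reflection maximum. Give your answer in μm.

Ray reflecting at the top interface goes from n = 1.085 toward n = 1.846: a half-wave phase shift.
At the lower boundary (n = 1.846 to n = 1.974) the reflected ray undergoes a half-wave phase shift.
Zero or two π shifts → no net half-wave offset.
For bright reflection here: 2 n t cos θ_r = m λ.
Snell's law: 1.085 sin 39.0° = 1.846 sin θ_r → sin θ_r = 0.370, cos θ_r = 0.929.
Minimum nonzero at m = 1: t = λ / (2 n cos θ_r) = 389 / (2 × 1.846 × 0.929) = 113 nm.

0.113 μm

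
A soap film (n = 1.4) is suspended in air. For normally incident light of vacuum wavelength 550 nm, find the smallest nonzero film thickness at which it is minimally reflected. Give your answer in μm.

0.196 μm

Ray reflecting at the top interface goes from n = 1.0 toward n = 1.4: a half-wave phase shift.
Ray reflecting at the bottom interface goes from n = 1.4 toward n = 1.0: no phase shift.
Net: one phase inversion between the two reflected rays.
For dark reflection here: 2 n t = m λ.
Minimum nonzero at m = 1: t = λ / (2 n) = 550 / (2 × 1.4) = 196 nm.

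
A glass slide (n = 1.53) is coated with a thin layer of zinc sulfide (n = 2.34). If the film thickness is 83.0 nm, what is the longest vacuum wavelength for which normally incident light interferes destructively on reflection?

Ray reflecting at the top interface goes from n = 1.0 toward n = 2.34: a half-wave phase shift.
Ray reflecting at the bottom interface goes from n = 2.34 toward n = 1.53: no phase shift.
Net: one phase inversion between the two reflected rays.
So the condition for destructive reflection is 2 n t = m λ.
λ = 2 n t / m. The longest wavelength is m = 1: λ = 2 × 2.34 × 83.0 / 1.00 = 388 nm.

388 nm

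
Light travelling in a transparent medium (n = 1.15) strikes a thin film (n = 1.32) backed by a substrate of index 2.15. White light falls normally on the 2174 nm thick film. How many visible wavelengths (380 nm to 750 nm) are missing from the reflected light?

7

Top surface (1.15 → 1.32): reflection off a higher-index medium gives a half-wave phase shift.
Bottom surface (1.32 → 2.15): reflection off a higher-index medium gives a half-wave phase shift.
The two reflections carry the same phase change, so no net offset.
For dark reflection here: 2 n t = (m + ½) λ.
λ = 2 n t / (m + ½) = 5739 / (m + ½) nm.
m=7: 765 nm (IR); m=8: 675 nm (visible); m=9: 604 nm (visible); m=10: 547 nm (visible); m=11: 499 nm (visible); m=12: 459 nm (visible); m=13: 425 nm (visible); m=14: 396 nm (visible); m=15: 370 nm (UV).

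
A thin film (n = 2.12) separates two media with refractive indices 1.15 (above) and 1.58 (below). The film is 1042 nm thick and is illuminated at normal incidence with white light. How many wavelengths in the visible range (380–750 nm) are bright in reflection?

6

Top surface (1.15 → 2.12): reflection off a higher-index medium gives a half-wave phase shift.
Ray reflecting at the bottom interface goes from n = 2.12 toward n = 1.58: no phase shift.
Exactly one π shift → a net half-wave offset.
So the condition for constructive reflection is 2 n t = (m + ½) λ.
λ = 2 n t / (m + ½) = 4418 / (m + ½) nm.
m=5: 803 nm (IR); m=6: 680 nm (visible); m=7: 589 nm (visible); m=8: 520 nm (visible); m=9: 465 nm (visible); m=10: 421 nm (visible); m=11: 384 nm (visible); m=12: 353 nm (UV).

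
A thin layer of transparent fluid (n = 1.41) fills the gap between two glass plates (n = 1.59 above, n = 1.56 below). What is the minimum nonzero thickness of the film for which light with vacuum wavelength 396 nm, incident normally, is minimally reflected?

140 nm

At the upper boundary (n = 1.59 to n = 1.41) the reflected ray undergoes no phase shift.
Ray reflecting at the bottom interface goes from n = 1.41 toward n = 1.56: a half-wave phase shift.
Net: one phase inversion between the two reflected rays.
For minimum reflection here: 2 n t = m λ.
Minimum nonzero at m = 1: t = λ / (2 n) = 396 / (2 × 1.41) = 140 nm.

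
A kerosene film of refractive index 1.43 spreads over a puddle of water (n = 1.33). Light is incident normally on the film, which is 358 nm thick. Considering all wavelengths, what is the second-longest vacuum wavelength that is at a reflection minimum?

Top surface (1.0 → 1.43): reflection off a higher-index medium gives a half-wave phase shift.
Ray reflecting at the bottom interface goes from n = 1.43 toward n = 1.33: no phase shift.
The two reflections differ by half a wavelength.
For dark reflection here: 2 n t = m λ.
λ = 2 n t / m. The second-longest wavelength is m = 2: λ = 2 × 1.43 × 358 / 2.00 = 512 nm.

512 nm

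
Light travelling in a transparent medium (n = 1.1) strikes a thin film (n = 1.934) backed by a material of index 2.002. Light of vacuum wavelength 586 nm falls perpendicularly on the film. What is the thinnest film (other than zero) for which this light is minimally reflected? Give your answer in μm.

Ray reflecting at the top interface goes from n = 1.1 toward n = 1.934: a half-wave phase shift.
At the lower boundary (n = 1.934 to n = 2.002) the reflected ray undergoes a half-wave phase shift.
Net: no relative phase inversion (both shifts match).
For weak reflection here: 2 n t = (m + ½) λ.
Minimum at m = 0: t = λ / (4 n) = 586 / (4 × 1.934) = 75.7 nm.

0.0757 μm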